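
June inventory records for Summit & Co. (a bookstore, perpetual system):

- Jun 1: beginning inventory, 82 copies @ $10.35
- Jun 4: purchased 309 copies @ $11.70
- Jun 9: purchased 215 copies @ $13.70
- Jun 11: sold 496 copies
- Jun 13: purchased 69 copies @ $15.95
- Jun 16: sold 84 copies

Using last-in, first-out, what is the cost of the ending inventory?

Jun 11, 496 sold [LIFO — newest first]: 215 @ $13.70 + 281 @ $11.70 = $6,233.20
Jun 16, 84 sold [LIFO — newest first]: 69 @ $15.95 + 15 @ $11.70 = $1,276.05
Total COGS = $6,233.20 + $1,276.05 = $7,509.25
Ending inventory: 82 @ $10.35 + 13 @ $11.70 = $1,000.80

Ending inventory = $1,000.80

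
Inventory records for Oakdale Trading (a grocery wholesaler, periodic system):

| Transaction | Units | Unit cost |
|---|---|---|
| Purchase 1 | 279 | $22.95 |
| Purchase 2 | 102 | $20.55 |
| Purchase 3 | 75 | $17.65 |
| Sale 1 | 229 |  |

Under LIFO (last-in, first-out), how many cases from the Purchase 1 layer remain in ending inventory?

227

Sale 1 (229) [LIFO — newest first]: 75 @ $17.65 + 102 @ $20.55 + 52 @ $22.95 = $4,613.25
Ending inventory: 227 @ $22.95 = $5,209.65
Check: goods available $9,822.90 = COGS $4,613.25 + ending $5,209.65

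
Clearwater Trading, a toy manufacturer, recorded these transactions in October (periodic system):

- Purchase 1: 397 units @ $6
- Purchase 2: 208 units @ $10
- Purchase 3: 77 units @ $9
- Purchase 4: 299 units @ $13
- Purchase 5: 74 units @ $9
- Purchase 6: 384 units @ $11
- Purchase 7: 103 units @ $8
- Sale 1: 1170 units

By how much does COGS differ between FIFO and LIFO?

$1,551

FIFO COGS: 397 @ $6 + 208 @ $10 + 77 @ $9 + 299 @ $13 + 74 @ $9 + 115 @ $11 = $10,973
LIFO COGS: 103 @ $8 + 384 @ $11 + 74 @ $9 + 299 @ $13 + 77 @ $9 + 208 @ $10 + 25 @ $6 = $12,524
Difference = |$10,973 − $12,524| = $1,551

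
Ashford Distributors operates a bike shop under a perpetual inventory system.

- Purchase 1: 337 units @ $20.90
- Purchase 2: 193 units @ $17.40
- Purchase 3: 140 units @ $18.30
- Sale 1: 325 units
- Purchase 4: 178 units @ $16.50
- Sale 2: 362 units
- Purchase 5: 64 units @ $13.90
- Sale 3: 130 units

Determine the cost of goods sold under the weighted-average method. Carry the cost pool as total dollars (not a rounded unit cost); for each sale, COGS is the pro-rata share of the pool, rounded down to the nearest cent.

After Purchase 1: 337 on hand, pool $7,043.30 (≈ $20.9000 each)
After Purchase 2: 530 on hand, pool $10,401.50 (≈ $19.6255 each)
After Purchase 3: 670 on hand, pool $12,963.50 (≈ $19.3485 each)
Sale 1, sell 325: 325/670 × $12,963.50 → $6,288.26
After Purchase 4: 523 on hand, pool $9,612.24 (≈ $18.3790 each)
Sale 2, sell 362: 362/523 × $9,612.24 → $6,653.21
After Purchase 5: 225 on hand, pool $3,848.63 (≈ $17.1050 each)
Sale 3, sell 130: 130/225 × $3,848.63 → $2,223.65
Total COGS = $6,288.26 + $6,653.21 + $2,223.65 = $15,165.12
Ending inventory (cost pool remaining) = $1,624.98

COGS = $15,165.12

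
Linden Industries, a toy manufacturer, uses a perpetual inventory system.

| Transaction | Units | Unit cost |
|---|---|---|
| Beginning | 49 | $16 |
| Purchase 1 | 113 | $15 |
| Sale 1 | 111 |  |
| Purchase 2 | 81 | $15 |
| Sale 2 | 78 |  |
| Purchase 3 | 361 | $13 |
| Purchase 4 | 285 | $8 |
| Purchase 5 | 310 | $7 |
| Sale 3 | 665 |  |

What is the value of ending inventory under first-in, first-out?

Ending inventory = $2,450

Sale 1 (111) [FIFO — oldest first]: 49 @ $16 + 62 @ $15 = $1,714
Sale 2 (78) [FIFO — oldest first]: 51 @ $15 + 27 @ $15 = $1,170
Sale 3 (665) [FIFO — oldest first]: 54 @ $15 + 361 @ $13 + 250 @ $8 = $7,503
Total COGS = $1,714 + $1,170 + $7,503 = $10,387
Ending inventory: 35 @ $8 + 310 @ $7 = $2,450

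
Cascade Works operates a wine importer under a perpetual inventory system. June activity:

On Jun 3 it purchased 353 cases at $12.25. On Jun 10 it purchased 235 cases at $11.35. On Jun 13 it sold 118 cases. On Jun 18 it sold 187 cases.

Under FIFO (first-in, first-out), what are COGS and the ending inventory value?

Jun 13, 118 sold [FIFO — oldest first]: 118 @ $12.25 = $1,445.50
Jun 18, 187 sold [FIFO — oldest first]: 187 @ $12.25 = $2,290.75
Total COGS = $1,445.50 + $2,290.75 = $3,736.25
Ending inventory: 48 @ $12.25 + 235 @ $11.35 = $3,255.25

COGS = $3,736.25; ending inventory = $3,255.25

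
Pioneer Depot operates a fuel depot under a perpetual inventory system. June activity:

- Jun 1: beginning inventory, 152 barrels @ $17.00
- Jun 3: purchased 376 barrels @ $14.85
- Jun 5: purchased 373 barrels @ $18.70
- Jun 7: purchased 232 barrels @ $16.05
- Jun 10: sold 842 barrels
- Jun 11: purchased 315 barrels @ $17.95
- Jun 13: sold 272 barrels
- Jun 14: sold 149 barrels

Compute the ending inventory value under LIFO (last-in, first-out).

Jun 10, 842 sold [LIFO — newest first]: 232 @ $16.05 + 373 @ $18.70 + 237 @ $14.85 = $14,218.15
Jun 13, 272 sold [LIFO — newest first]: 272 @ $17.95 = $4,882.40
Jun 14, 149 sold [LIFO — newest first]: 43 @ $17.95 + 106 @ $14.85 = $2,345.95
Total COGS = $14,218.15 + $4,882.40 + $2,345.95 = $21,446.50
Ending inventory: 152 @ $17.00 + 33 @ $14.85 = $3,074.05
Check: goods available $24,520.55 = COGS $21,446.50 + ending $3,074.05

Ending inventory = $3,074.05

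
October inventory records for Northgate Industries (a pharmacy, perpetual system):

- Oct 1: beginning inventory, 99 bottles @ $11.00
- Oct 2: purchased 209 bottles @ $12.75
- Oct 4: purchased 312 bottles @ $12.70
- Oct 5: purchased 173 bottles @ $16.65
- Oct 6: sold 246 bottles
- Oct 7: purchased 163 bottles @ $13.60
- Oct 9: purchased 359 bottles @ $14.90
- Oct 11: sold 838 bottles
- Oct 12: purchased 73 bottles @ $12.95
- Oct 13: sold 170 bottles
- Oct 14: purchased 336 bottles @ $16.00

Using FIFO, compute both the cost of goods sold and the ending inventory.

COGS = $17,253.60; ending inventory = $7,230.25

Oct 6, 246 sold [FIFO — oldest first]: 99 @ $11.00 + 147 @ $12.75 = $2,963.25
Oct 11, 838 sold [FIFO — oldest first]: 62 @ $12.75 + 312 @ $12.70 + 173 @ $16.65 + 163 @ $13.60 + 128 @ $14.90 = $11,757.35
Oct 13, 170 sold [FIFO — oldest first]: 170 @ $14.90 = $2,533.00
Total COGS = $2,963.25 + $11,757.35 + $2,533.00 = $17,253.60
Ending inventory: 61 @ $14.90 + 73 @ $12.95 + 336 @ $16.00 = $7,230.25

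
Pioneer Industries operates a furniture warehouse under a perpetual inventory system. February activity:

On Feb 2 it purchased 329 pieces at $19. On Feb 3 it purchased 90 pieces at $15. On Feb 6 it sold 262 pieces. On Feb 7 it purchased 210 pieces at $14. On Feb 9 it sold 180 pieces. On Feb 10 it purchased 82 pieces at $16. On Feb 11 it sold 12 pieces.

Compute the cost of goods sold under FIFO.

COGS = $8,091

Feb 6, 262 sold [FIFO — oldest first]: 262 @ $19 = $4,978
Feb 9, 180 sold [FIFO — oldest first]: 67 @ $19 + 90 @ $15 + 23 @ $14 = $2,945
Feb 11, 12 sold [FIFO — oldest first]: 12 @ $14 = $168
Total COGS = $4,978 + $2,945 + $168 = $8,091
Ending inventory: 175 @ $14 + 82 @ $16 = $3,762
Check: goods available $11,853 = COGS $8,091 + ending $3,762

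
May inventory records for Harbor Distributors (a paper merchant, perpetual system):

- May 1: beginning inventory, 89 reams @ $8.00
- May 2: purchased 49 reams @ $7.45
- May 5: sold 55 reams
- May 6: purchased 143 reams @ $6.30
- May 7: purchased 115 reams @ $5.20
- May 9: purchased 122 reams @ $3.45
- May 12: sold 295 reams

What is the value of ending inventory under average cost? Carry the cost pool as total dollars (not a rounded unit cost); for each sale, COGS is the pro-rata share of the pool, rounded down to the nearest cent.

After May 1: 89 on hand, pool $712.00 (≈ $8.0000 each)
After May 2: 138 on hand, pool $1,077.05 (≈ $7.8047 each)
May 5, sell 55: 55/138 × $1,077.05 → $429.25
After May 6: 226 on hand, pool $1,548.70 (≈ $6.8527 each)
After May 7: 341 on hand, pool $2,146.70 (≈ $6.2953 each)
After May 9: 463 on hand, pool $2,567.60 (≈ $5.5456 each)
May 12, sell 295: 295/463 × $2,567.60 → $1,635.94
Total COGS = $429.25 + $1,635.94 = $2,065.19
Ending inventory (cost pool remaining) = $931.66

Ending inventory = $931.66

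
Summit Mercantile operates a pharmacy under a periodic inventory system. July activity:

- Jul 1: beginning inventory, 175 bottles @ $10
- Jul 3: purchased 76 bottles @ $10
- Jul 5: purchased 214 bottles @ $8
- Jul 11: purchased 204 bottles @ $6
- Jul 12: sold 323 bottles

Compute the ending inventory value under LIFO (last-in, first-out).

Jul 12, 323 sold [LIFO — newest first]: 204 @ $6 + 119 @ $8 = $2,176
Ending inventory: 175 @ $10 + 76 @ $10 + 95 @ $8 = $3,270

Ending inventory = $3,270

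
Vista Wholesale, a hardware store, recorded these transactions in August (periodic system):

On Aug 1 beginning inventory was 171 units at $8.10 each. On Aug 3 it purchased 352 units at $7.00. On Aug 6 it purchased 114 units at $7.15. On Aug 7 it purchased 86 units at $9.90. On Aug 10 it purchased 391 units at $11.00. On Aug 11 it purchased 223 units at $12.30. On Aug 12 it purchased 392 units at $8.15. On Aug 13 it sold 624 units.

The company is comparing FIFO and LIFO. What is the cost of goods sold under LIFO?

COGS = $6,036.70

FIFO COGS: 171 @ $8.10 + 352 @ $7.00 + 101 @ $7.15 = $4,571.25
LIFO COGS: 392 @ $8.15 + 223 @ $12.30 + 9 @ $11.00 = $6,036.70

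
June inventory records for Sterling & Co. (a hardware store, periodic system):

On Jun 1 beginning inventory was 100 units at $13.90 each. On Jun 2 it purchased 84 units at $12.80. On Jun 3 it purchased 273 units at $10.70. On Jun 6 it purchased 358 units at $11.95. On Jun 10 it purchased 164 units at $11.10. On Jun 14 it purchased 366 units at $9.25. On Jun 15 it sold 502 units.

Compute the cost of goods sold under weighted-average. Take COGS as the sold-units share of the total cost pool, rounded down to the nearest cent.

COGS = $5,550.10

Jun 15, sell 502: 502/1345 × $14,870.30 → $5,550.10
Ending inventory (cost pool remaining) = $9,320.20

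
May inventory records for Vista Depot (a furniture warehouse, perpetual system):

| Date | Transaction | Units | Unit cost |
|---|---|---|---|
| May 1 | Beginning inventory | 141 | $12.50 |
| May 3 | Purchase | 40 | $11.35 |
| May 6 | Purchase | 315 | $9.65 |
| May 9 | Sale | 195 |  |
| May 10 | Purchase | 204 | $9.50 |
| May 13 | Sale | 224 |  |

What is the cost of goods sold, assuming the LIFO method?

COGS = $4,012.75

May 9, 195 sold [LIFO — newest first]: 195 @ $9.65 = $1,881.75
May 13, 224 sold [LIFO — newest first]: 204 @ $9.50 + 20 @ $9.65 = $2,131.00
Total COGS = $1,881.75 + $2,131.00 = $4,012.75
Ending inventory: 141 @ $12.50 + 40 @ $11.35 + 100 @ $9.65 = $3,181.50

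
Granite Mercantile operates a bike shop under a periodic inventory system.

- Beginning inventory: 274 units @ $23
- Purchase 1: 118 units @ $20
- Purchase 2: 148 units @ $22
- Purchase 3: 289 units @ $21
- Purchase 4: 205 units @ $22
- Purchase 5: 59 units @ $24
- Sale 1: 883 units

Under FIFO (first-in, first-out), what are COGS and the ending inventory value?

Sale 1 (883) [FIFO — oldest first]: 274 @ $23 + 118 @ $20 + 148 @ $22 + 289 @ $21 + 54 @ $22 = $19,175
Ending inventory: 151 @ $22 + 59 @ $24 = $4,738
Check: goods available $23,913 = COGS $19,175 + ending $4,738

COGS = $19,175; ending inventory = $4,738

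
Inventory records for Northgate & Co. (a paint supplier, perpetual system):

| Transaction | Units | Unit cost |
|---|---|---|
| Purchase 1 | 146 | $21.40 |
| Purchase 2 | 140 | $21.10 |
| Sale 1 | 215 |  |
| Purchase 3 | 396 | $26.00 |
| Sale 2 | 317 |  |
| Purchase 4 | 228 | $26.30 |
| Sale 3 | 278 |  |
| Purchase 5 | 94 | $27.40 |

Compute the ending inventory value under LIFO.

Ending inventory = $4,849.00

Sale 1 (215) [LIFO — newest first]: 140 @ $21.10 + 75 @ $21.40 = $4,559.00
Sale 2 (317) [LIFO — newest first]: 317 @ $26.00 = $8,242.00
Sale 3 (278) [LIFO — newest first]: 228 @ $26.30 + 50 @ $26.00 = $7,296.40
Total COGS = $4,559.00 + $8,242.00 + $7,296.40 = $20,097.40
Ending inventory: 71 @ $21.40 + 29 @ $26.00 + 94 @ $27.40 = $4,849.00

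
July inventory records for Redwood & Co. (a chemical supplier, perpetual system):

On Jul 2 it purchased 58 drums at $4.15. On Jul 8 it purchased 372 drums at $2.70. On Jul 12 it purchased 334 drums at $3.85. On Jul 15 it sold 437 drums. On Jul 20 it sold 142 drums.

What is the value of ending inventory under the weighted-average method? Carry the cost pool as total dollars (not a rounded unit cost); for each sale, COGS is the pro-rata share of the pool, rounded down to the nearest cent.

After Jul 2: 58 on hand, pool $240.70 (≈ $4.1500 each)
After Jul 8: 430 on hand, pool $1,245.10 (≈ $2.8956 each)
After Jul 12: 764 on hand, pool $2,531.00 (≈ $3.3128 each)
Jul 15, sell 437: 437/764 × $2,531.00 → $1,447.70
Jul 20, sell 142: 142/327 × $1,083.30 → $470.42
Total COGS = $1,447.70 + $470.42 = $1,918.12
Ending inventory (cost pool remaining) = $612.88
Check: goods available $2,531.00 = COGS $1,918.12 + ending $612.88

Ending inventory = $612.88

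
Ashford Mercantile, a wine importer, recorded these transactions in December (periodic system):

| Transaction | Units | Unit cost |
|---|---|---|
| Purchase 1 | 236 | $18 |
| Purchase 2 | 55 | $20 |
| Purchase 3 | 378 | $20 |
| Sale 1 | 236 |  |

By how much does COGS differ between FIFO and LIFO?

$472

FIFO COGS: 236 @ $18 = $4,248
LIFO COGS: 236 @ $20 = $4,720
Difference = |$4,248 − $4,720| = $472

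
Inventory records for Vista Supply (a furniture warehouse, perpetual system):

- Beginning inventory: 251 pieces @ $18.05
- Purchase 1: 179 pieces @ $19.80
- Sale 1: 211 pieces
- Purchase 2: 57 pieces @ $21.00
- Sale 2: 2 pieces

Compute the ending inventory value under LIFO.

Sale 1 (211) [LIFO — newest first]: 179 @ $19.80 + 32 @ $18.05 = $4,121.80
Sale 2 (2) [LIFO — newest first]: 2 @ $21.00 = $42.00
Total COGS = $4,121.80 + $42.00 = $4,163.80
Ending inventory: 219 @ $18.05 + 55 @ $21.00 = $5,107.95
Check: goods available $9,271.75 = COGS $4,163.80 + ending $5,107.95

Ending inventory = $5,107.95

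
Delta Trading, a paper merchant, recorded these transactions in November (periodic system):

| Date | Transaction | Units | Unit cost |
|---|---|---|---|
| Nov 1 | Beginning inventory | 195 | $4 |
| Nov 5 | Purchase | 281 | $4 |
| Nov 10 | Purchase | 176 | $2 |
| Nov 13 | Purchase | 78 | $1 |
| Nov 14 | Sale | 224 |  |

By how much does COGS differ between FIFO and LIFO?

$526

FIFO COGS: 195 @ $4 + 29 @ $4 = $896
LIFO COGS: 78 @ $1 + 146 @ $2 = $370
Difference = |$896 − $370| = $526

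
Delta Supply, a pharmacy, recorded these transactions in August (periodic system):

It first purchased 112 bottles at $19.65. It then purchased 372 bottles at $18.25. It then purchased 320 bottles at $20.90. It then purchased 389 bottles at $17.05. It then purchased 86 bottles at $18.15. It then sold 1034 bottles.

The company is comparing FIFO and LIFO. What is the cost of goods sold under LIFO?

FIFO COGS: 112 @ $19.65 + 372 @ $18.25 + 320 @ $20.90 + 230 @ $17.05 = $19,599.30
LIFO COGS: 86 @ $18.15 + 389 @ $17.05 + 320 @ $20.90 + 239 @ $18.25 = $19,243.10

COGS = $19,243.10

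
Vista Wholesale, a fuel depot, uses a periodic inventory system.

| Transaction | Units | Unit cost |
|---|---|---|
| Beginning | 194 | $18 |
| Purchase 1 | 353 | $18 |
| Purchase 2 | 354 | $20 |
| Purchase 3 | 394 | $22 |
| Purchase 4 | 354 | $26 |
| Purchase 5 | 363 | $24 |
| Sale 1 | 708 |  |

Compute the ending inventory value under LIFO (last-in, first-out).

Ending inventory = $25,828

Sale 1 (708) [LIFO — newest first]: 363 @ $24 + 345 @ $26 = $17,682
Ending inventory: 194 @ $18 + 353 @ $18 + 354 @ $20 + 394 @ $22 + 9 @ $26 = $25,828
Check: goods available $43,510 = COGS $17,682 + ending $25,828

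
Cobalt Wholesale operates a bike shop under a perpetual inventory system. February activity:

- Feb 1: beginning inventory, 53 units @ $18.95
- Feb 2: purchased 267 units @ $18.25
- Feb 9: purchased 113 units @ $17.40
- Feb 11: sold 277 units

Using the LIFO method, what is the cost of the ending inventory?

Ending inventory = $2,884.10

Feb 11, 277 sold [LIFO — newest first]: 113 @ $17.40 + 164 @ $18.25 = $4,959.20
Ending inventory: 53 @ $18.95 + 103 @ $18.25 = $2,884.10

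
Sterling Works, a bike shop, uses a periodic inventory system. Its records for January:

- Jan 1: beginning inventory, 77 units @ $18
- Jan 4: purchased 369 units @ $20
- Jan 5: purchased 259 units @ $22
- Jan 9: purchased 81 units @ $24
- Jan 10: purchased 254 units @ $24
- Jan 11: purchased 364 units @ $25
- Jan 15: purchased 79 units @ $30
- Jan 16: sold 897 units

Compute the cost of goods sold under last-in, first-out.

COGS = $22,128

Jan 16, 897 sold [LIFO — newest first]: 79 @ $30 + 364 @ $25 + 254 @ $24 + 81 @ $24 + 119 @ $22 = $22,128
Ending inventory: 77 @ $18 + 369 @ $20 + 140 @ $22 = $11,846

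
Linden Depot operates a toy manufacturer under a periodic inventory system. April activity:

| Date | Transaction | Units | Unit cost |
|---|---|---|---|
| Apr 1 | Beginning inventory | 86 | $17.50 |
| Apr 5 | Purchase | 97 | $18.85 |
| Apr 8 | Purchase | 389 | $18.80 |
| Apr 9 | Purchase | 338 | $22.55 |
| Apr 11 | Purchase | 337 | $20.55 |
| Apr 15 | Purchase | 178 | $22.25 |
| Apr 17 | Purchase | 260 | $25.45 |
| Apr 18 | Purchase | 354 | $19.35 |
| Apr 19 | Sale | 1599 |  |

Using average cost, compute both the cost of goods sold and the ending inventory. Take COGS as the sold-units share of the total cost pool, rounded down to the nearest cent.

COGS = $33,423.96; ending inventory = $9,197.34

Apr 19, sell 1599: 1599/2039 × $42,621.30 → $33,423.96
Ending inventory (cost pool remaining) = $9,197.34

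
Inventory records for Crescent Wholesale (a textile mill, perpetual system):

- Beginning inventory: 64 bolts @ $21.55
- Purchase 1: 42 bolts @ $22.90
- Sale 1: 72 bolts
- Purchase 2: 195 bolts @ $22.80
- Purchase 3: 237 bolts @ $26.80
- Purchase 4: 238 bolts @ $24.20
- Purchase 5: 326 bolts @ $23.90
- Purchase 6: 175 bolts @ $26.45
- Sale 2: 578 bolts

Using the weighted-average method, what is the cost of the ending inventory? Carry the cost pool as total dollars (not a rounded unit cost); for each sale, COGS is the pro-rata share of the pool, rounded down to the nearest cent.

After Beginning: 64 on hand, pool $1,379.20 (≈ $21.5500 each)
After Purchase 1: 106 on hand, pool $2,341.00 (≈ $22.0849 each)
Sale 1, sell 72: 72/106 × $2,341.00 → $1,590.11
After Purchase 2: 229 on hand, pool $5,196.89 (≈ $22.6938 each)
After Purchase 3: 466 on hand, pool $11,548.49 (≈ $24.7822 each)
After Purchase 4: 704 on hand, pool $17,308.09 (≈ $24.5854 each)
After Purchase 5: 1030 on hand, pool $25,099.49 (≈ $24.3684 each)
After Purchase 6: 1205 on hand, pool $29,728.24 (≈ $24.6707 each)
Sale 2, sell 578: 578/1205 × $29,728.24 → $14,259.68
Total COGS = $1,590.11 + $14,259.68 = $15,849.79
Ending inventory (cost pool remaining) = $15,468.56
Check: goods available $31,318.35 = COGS $15,849.79 + ending $15,468.56

Ending inventory = $15,468.56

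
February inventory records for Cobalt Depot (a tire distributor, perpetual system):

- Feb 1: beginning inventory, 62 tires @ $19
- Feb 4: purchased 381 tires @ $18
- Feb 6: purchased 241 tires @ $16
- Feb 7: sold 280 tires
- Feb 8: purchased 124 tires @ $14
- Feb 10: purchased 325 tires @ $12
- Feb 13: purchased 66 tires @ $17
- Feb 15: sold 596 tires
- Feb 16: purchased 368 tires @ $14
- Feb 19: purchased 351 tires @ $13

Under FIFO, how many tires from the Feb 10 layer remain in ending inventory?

Feb 7, 280 sold [FIFO — oldest first]: 62 @ $19 + 218 @ $18 = $5,102
Feb 15, 596 sold [FIFO — oldest first]: 163 @ $18 + 241 @ $16 + 124 @ $14 + 68 @ $12 = $9,342
Total COGS = $5,102 + $9,342 = $14,444
Ending inventory: 257 @ $12 + 66 @ $17 + 368 @ $14 + 351 @ $13 = $13,921
Check: goods available $28,365 = COGS $14,444 + ending $13,921

257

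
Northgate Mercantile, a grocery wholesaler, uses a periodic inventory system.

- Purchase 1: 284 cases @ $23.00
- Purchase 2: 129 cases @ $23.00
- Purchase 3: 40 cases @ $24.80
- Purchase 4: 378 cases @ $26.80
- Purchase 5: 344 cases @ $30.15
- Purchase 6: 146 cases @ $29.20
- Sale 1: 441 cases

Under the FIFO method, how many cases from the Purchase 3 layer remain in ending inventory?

12

Sale 1 (441) [FIFO — oldest first]: 284 @ $23.00 + 129 @ $23.00 + 28 @ $24.80 = $10,193.40
Ending inventory: 12 @ $24.80 + 378 @ $26.80 + 344 @ $30.15 + 146 @ $29.20 = $25,062.80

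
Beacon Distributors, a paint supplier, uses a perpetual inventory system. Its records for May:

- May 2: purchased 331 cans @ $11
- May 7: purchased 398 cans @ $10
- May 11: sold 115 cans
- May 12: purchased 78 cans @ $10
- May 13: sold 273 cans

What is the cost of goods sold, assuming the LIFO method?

COGS = $3,880

May 11, 115 sold [LIFO — newest first]: 115 @ $10 = $1,150
May 13, 273 sold [LIFO — newest first]: 78 @ $10 + 195 @ $10 = $2,730
Total COGS = $1,150 + $2,730 = $3,880
Ending inventory: 331 @ $11 + 88 @ $10 = $4,521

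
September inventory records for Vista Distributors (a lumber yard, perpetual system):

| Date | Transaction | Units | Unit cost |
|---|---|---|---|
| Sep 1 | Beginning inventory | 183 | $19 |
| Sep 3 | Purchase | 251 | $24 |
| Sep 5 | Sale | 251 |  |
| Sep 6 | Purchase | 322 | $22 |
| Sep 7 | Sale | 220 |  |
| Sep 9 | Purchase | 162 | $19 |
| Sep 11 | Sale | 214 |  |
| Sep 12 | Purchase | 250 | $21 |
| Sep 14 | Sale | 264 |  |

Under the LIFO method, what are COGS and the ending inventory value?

COGS = $20,644; ending inventory = $4,269

Sep 5, 251 sold [LIFO — newest first]: 251 @ $24 = $6,024
Sep 7, 220 sold [LIFO — newest first]: 220 @ $22 = $4,840
Sep 11, 214 sold [LIFO — newest first]: 162 @ $19 + 52 @ $22 = $4,222
Sep 14, 264 sold [LIFO — newest first]: 250 @ $21 + 14 @ $22 = $5,558
Total COGS = $6,024 + $4,840 + $4,222 + $5,558 = $20,644
Ending inventory: 183 @ $19 + 36 @ $22 = $4,269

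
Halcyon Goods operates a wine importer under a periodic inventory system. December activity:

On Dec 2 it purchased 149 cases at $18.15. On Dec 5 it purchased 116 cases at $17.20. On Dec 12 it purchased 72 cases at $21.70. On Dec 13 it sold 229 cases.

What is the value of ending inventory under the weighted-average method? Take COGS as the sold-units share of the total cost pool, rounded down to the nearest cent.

Dec 13, sell 229: 229/337 × $6,261.95 → $4,255.15
Ending inventory (cost pool remaining) = $2,006.80
Check: goods available $6,261.95 = COGS $4,255.15 + ending $2,006.80

Ending inventory = $2,006.80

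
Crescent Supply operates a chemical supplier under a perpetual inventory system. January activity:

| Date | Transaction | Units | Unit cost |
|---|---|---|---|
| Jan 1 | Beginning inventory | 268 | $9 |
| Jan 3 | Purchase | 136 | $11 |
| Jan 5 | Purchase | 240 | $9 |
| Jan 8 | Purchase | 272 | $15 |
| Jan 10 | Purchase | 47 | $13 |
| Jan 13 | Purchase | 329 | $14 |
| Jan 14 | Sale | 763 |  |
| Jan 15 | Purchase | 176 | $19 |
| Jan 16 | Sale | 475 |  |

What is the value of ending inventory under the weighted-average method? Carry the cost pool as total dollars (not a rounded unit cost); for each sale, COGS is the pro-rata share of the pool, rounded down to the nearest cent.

Ending inventory = $3,143.37

After Jan 1: 268 on hand, pool $2,412.00 (≈ $9.0000 each)
After Jan 3: 404 on hand, pool $3,908.00 (≈ $9.6733 each)
After Jan 5: 644 on hand, pool $6,068.00 (≈ $9.4224 each)
After Jan 8: 916 on hand, pool $10,148.00 (≈ $11.0786 each)
After Jan 10: 963 on hand, pool $10,759.00 (≈ $11.1724 each)
After Jan 13: 1292 on hand, pool $15,365.00 (≈ $11.8924 each)
Jan 14, sell 763: 763/1292 × $15,365.00 → $9,073.91
After Jan 15: 705 on hand, pool $9,635.09 (≈ $13.6668 each)
Jan 16, sell 475: 475/705 × $9,635.09 → $6,491.72
Total COGS = $9,073.91 + $6,491.72 = $15,565.63
Ending inventory (cost pool remaining) = $3,143.37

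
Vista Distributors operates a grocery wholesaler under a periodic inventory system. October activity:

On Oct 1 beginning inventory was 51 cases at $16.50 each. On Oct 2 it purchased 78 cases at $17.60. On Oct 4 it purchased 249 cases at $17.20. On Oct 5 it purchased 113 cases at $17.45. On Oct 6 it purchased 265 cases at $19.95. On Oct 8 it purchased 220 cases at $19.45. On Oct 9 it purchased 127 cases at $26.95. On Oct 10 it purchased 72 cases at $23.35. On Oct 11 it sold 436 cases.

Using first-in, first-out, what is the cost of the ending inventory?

Oct 11, 436 sold [FIFO — oldest first]: 51 @ $16.50 + 78 @ $17.60 + 249 @ $17.20 + 58 @ $17.45 = $7,509.20
Ending inventory: 55 @ $17.45 + 265 @ $19.95 + 220 @ $19.45 + 127 @ $26.95 + 72 @ $23.35 = $15,629.35

Ending inventory = $15,629.35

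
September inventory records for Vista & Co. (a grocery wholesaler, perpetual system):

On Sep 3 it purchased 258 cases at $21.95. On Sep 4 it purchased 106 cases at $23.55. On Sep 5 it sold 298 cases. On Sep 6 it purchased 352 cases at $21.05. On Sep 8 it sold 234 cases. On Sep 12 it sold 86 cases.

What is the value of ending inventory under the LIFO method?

Ending inventory = $2,122.30

Sep 5, 298 sold [LIFO — newest first]: 106 @ $23.55 + 192 @ $21.95 = $6,710.70
Sep 8, 234 sold [LIFO — newest first]: 234 @ $21.05 = $4,925.70
Sep 12, 86 sold [LIFO — newest first]: 86 @ $21.05 = $1,810.30
Total COGS = $6,710.70 + $4,925.70 + $1,810.30 = $13,446.70
Ending inventory: 66 @ $21.95 + 32 @ $21.05 = $2,122.30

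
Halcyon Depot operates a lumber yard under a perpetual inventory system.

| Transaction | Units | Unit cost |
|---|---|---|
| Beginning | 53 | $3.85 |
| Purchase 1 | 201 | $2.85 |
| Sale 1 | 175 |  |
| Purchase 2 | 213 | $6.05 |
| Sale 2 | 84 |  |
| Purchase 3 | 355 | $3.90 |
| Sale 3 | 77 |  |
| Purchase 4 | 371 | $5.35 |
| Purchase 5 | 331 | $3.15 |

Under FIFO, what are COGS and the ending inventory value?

Sale 1 (175) [FIFO — oldest first]: 53 @ $3.85 + 122 @ $2.85 = $551.75
Sale 2 (84) [FIFO — oldest first]: 79 @ $2.85 + 5 @ $6.05 = $255.40
Sale 3 (77) [FIFO — oldest first]: 77 @ $6.05 = $465.85
Total COGS = $551.75 + $255.40 + $465.85 = $1,273.00
Ending inventory: 131 @ $6.05 + 355 @ $3.90 + 371 @ $5.35 + 331 @ $3.15 = $5,204.55
Check: goods available $6,477.55 = COGS $1,273.00 + ending $5,204.55

COGS = $1,273.00; ending inventory = $5,204.55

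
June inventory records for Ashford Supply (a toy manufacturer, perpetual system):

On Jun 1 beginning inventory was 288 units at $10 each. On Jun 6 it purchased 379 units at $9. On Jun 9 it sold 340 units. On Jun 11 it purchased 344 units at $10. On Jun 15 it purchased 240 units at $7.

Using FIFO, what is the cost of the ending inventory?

Ending inventory = $8,063

Jun 9, 340 sold [FIFO — oldest first]: 288 @ $10 + 52 @ $9 = $3,348
Ending inventory: 327 @ $9 + 344 @ $10 + 240 @ $7 = $8,063
Check: goods available $11,411 = COGS $3,348 + ending $8,063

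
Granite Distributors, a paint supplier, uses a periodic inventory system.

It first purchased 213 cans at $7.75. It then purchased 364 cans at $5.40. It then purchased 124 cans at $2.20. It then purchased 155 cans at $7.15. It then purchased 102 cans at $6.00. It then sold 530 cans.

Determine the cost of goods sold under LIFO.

Sale 1 (530) [LIFO — newest first]: 102 @ $6.00 + 155 @ $7.15 + 124 @ $2.20 + 149 @ $5.40 = $2,797.65
Ending inventory: 213 @ $7.75 + 215 @ $5.40 = $2,811.75

COGS = $2,797.65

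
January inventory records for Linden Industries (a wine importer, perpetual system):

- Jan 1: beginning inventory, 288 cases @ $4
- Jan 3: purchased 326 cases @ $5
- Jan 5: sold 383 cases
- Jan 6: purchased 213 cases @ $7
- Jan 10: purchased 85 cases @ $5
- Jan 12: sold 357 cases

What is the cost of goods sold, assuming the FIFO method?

COGS = $3,664

Jan 5, 383 sold [FIFO — oldest first]: 288 @ $4 + 95 @ $5 = $1,627
Jan 12, 357 sold [FIFO — oldest first]: 231 @ $5 + 126 @ $7 = $2,037
Total COGS = $1,627 + $2,037 = $3,664
Ending inventory: 87 @ $7 + 85 @ $5 = $1,034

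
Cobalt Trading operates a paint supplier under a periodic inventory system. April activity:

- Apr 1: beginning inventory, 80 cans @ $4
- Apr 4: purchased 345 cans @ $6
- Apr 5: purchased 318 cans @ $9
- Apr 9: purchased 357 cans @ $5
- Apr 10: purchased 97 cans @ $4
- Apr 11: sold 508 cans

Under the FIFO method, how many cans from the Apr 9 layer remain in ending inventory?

357

Apr 11, 508 sold [FIFO — oldest first]: 80 @ $4 + 345 @ $6 + 83 @ $9 = $3,137
Ending inventory: 235 @ $9 + 357 @ $5 + 97 @ $4 = $4,288
Check: goods available $7,425 = COGS $3,137 + ending $4,288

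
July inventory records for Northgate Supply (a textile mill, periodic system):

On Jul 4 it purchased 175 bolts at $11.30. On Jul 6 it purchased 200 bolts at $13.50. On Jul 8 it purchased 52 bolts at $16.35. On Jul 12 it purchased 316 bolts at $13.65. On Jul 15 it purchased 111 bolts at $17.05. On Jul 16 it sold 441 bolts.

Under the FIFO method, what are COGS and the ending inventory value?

COGS = $5,718.80; ending inventory = $6,014.85

Jul 16, 441 sold [FIFO — oldest first]: 175 @ $11.30 + 200 @ $13.50 + 52 @ $16.35 + 14 @ $13.65 = $5,718.80
Ending inventory: 302 @ $13.65 + 111 @ $17.05 = $6,014.85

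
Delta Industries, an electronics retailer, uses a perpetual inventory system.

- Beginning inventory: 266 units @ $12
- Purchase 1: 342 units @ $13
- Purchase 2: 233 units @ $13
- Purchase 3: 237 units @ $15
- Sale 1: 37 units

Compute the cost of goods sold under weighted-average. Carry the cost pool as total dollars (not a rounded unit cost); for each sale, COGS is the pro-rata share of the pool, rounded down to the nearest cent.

COGS = $488.13

After Beginning: 266 on hand, pool $3,192.00 (≈ $12.0000 each)
After Purchase 1: 608 on hand, pool $7,638.00 (≈ $12.5625 each)
After Purchase 2: 841 on hand, pool $10,667.00 (≈ $12.6837 each)
After Purchase 3: 1078 on hand, pool $14,222.00 (≈ $13.1929 each)
Sale 1, sell 37: 37/1078 × $14,222.00 → $488.13
Ending inventory (cost pool remaining) = $13,733.87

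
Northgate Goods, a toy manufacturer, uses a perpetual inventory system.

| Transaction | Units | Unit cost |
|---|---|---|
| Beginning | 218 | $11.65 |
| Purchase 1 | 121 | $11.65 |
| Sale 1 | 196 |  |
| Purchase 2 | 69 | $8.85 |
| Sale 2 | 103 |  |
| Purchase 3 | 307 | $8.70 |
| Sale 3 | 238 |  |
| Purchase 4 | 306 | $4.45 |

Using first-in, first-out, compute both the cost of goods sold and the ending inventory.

Sale 1 (196) [FIFO — oldest first]: 196 @ $11.65 = $2,283.40
Sale 2 (103) [FIFO — oldest first]: 22 @ $11.65 + 81 @ $11.65 = $1,199.95
Sale 3 (238) [FIFO — oldest first]: 40 @ $11.65 + 69 @ $8.85 + 129 @ $8.70 = $2,198.95
Total COGS = $2,283.40 + $1,199.95 + $2,198.95 = $5,682.30
Ending inventory: 178 @ $8.70 + 306 @ $4.45 = $2,910.30

COGS = $5,682.30; ending inventory = $2,910.30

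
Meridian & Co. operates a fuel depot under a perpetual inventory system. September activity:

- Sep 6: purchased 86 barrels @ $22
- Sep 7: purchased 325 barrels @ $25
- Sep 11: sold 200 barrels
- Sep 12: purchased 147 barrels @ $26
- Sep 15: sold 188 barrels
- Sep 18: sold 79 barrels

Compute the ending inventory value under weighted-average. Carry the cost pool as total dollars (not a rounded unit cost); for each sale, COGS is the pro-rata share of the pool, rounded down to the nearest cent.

Ending inventory = $2,278.70

After Sep 6: 86 on hand, pool $1,892.00 (≈ $22.0000 each)
After Sep 7: 411 on hand, pool $10,017.00 (≈ $24.3723 each)
Sep 11, sell 200: 200/411 × $10,017.00 → $4,874.45
After Sep 12: 358 on hand, pool $8,964.55 (≈ $25.0406 each)
Sep 15, sell 188: 188/358 × $8,964.55 → $4,707.64
Sep 18, sell 79: 79/170 × $4,256.91 → $1,978.21
Total COGS = $4,874.45 + $4,707.64 + $1,978.21 = $11,560.30
Ending inventory (cost pool remaining) = $2,278.70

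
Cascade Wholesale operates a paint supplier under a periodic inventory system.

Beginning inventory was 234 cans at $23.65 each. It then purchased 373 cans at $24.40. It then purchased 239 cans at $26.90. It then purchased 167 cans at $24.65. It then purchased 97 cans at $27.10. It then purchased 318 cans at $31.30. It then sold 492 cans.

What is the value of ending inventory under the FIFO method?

Ending inventory = $25,933.75

Sale 1 (492) [FIFO — oldest first]: 234 @ $23.65 + 258 @ $24.40 = $11,829.30
Ending inventory: 115 @ $24.40 + 239 @ $26.90 + 167 @ $24.65 + 97 @ $27.10 + 318 @ $31.30 = $25,933.75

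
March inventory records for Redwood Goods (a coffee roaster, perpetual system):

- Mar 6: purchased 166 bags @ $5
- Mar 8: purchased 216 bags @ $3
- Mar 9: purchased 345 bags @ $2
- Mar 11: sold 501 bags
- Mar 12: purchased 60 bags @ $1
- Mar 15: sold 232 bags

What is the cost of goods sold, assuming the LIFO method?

COGS = $1,958

Mar 11, 501 sold [LIFO — newest first]: 345 @ $2 + 156 @ $3 = $1,158
Mar 15, 232 sold [LIFO — newest first]: 60 @ $1 + 60 @ $3 + 112 @ $5 = $800
Total COGS = $1,158 + $800 = $1,958
Ending inventory: 54 @ $5 = $270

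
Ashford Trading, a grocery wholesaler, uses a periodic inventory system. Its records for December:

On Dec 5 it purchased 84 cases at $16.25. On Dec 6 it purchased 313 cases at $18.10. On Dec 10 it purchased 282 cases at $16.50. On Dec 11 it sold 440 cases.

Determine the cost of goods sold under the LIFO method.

COGS = $7,512.80

Dec 11, 440 sold [LIFO — newest first]: 282 @ $16.50 + 158 @ $18.10 = $7,512.80
Ending inventory: 84 @ $16.25 + 155 @ $18.10 = $4,170.50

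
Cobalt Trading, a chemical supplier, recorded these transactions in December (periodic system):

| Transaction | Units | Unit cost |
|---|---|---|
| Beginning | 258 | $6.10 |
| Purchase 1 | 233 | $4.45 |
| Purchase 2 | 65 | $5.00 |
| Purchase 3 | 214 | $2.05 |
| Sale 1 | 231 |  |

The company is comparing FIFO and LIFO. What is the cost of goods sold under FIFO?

FIFO COGS: 231 @ $6.10 = $1,409.10
LIFO COGS: 214 @ $2.05 + 17 @ $5.00 = $523.70

COGS = $1,409.10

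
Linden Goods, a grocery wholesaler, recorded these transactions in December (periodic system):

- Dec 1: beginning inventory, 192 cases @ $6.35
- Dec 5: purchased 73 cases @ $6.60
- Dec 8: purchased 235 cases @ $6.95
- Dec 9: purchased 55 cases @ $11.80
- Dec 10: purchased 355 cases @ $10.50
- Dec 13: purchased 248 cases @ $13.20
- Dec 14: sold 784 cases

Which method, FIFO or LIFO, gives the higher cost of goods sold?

LIFO

FIFO COGS: 192 @ $6.35 + 73 @ $6.60 + 235 @ $6.95 + 55 @ $11.80 + 229 @ $10.50 = $6,387.75
LIFO COGS: 248 @ $13.20 + 355 @ $10.50 + 55 @ $11.80 + 126 @ $6.95 = $8,525.80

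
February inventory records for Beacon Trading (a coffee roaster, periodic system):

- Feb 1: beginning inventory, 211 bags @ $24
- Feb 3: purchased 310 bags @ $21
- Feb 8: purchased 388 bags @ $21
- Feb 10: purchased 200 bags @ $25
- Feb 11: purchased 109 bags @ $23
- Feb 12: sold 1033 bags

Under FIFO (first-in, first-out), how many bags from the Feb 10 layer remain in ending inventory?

76

Feb 12, 1033 sold [FIFO — oldest first]: 211 @ $24 + 310 @ $21 + 388 @ $21 + 124 @ $25 = $22,822
Ending inventory: 76 @ $25 + 109 @ $23 = $4,407
Check: goods available $27,229 = COGS $22,822 + ending $4,407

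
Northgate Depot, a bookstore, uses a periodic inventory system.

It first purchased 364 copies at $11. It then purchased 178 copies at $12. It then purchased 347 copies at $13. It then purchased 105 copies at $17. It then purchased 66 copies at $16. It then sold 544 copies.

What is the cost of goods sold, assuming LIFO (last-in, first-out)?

Sale 1 (544) [LIFO — newest first]: 66 @ $16 + 105 @ $17 + 347 @ $13 + 26 @ $12 = $7,664
Ending inventory: 364 @ $11 + 152 @ $12 = $5,828

COGS = $7,664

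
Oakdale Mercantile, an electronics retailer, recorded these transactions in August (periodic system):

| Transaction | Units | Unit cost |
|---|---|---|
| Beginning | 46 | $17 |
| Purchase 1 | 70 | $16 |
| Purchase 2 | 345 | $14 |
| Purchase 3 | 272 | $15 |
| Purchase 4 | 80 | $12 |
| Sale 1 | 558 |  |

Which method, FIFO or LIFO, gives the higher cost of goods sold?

FIFO COGS: 46 @ $17 + 70 @ $16 + 345 @ $14 + 97 @ $15 = $8,187
LIFO COGS: 80 @ $12 + 272 @ $15 + 206 @ $14 = $7,924

FIFO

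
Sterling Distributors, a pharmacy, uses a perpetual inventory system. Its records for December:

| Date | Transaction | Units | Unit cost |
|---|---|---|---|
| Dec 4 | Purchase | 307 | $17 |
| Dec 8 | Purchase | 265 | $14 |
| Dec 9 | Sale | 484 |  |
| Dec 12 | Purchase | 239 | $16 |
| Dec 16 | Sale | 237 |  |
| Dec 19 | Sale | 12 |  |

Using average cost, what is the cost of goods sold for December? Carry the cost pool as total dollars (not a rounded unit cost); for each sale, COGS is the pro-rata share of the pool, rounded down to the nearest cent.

COGS = $11,513.18

After Dec 4: 307 on hand, pool $5,219.00 (≈ $17.0000 each)
After Dec 8: 572 on hand, pool $8,929.00 (≈ $15.6101 each)
Dec 9, sell 484: 484/572 × $8,929.00 → $7,555.30
After Dec 12: 327 on hand, pool $5,197.70 (≈ $15.8951 each)
Dec 16, sell 237: 237/327 × $5,197.70 → $3,767.14
Dec 19, sell 12: 12/90 × $1,430.56 → $190.74
Total COGS = $7,555.30 + $3,767.14 + $190.74 = $11,513.18
Ending inventory (cost pool remaining) = $1,239.82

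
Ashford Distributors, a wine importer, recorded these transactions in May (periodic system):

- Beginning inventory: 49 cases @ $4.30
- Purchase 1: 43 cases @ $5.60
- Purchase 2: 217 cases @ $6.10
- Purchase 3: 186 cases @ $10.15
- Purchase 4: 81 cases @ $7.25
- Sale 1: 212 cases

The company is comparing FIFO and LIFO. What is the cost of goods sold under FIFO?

COGS = $1,183.50

FIFO COGS: 49 @ $4.30 + 43 @ $5.60 + 120 @ $6.10 = $1,183.50
LIFO COGS: 81 @ $7.25 + 131 @ $10.15 = $1,916.90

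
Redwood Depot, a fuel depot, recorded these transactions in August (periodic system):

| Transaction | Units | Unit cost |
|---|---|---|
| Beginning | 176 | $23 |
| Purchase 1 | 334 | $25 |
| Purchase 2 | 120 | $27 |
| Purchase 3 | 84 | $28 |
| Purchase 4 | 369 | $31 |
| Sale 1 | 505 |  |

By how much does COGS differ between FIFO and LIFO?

FIFO COGS: 176 @ $23 + 329 @ $25 = $12,273
LIFO COGS: 369 @ $31 + 84 @ $28 + 52 @ $27 = $15,195
Difference = |$12,273 − $15,195| = $2,922

$2,922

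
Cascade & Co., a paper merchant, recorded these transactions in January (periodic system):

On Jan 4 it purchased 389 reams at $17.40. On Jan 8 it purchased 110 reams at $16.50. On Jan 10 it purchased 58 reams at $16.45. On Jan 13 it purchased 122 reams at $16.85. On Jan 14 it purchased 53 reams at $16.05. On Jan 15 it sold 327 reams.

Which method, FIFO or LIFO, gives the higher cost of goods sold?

FIFO

FIFO COGS: 327 @ $17.40 = $5,689.80
LIFO COGS: 53 @ $16.05 + 122 @ $16.85 + 58 @ $16.45 + 94 @ $16.50 = $5,411.45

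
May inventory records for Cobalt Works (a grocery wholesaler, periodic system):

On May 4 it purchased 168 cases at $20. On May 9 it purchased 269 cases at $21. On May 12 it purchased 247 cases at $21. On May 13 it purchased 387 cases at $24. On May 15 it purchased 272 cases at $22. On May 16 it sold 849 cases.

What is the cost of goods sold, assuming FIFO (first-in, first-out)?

COGS = $18,156

May 16, 849 sold [FIFO — oldest first]: 168 @ $20 + 269 @ $21 + 247 @ $21 + 165 @ $24 = $18,156
Ending inventory: 222 @ $24 + 272 @ $22 = $11,312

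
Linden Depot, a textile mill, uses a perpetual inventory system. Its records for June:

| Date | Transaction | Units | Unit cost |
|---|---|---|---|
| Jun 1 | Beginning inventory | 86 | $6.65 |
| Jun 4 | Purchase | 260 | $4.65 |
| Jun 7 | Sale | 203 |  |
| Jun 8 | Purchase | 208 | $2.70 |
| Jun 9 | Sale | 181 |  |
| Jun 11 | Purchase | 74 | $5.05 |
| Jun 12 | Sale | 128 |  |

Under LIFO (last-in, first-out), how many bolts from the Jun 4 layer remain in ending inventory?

30

Jun 7, 203 sold [LIFO — newest first]: 203 @ $4.65 = $943.95
Jun 9, 181 sold [LIFO — newest first]: 181 @ $2.70 = $488.70
Jun 12, 128 sold [LIFO — newest first]: 74 @ $5.05 + 27 @ $2.70 + 27 @ $4.65 = $572.15
Total COGS = $943.95 + $488.70 + $572.15 = $2,004.80
Ending inventory: 86 @ $6.65 + 30 @ $4.65 = $711.40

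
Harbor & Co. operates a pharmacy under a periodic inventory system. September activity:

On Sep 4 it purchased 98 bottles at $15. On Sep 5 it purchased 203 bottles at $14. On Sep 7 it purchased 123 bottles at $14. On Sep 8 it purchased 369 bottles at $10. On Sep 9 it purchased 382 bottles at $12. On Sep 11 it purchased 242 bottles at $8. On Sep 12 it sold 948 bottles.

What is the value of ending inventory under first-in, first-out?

Ending inventory = $4,660

Sep 12, 948 sold [FIFO — oldest first]: 98 @ $15 + 203 @ $14 + 123 @ $14 + 369 @ $10 + 155 @ $12 = $11,584
Ending inventory: 227 @ $12 + 242 @ $8 = $4,660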